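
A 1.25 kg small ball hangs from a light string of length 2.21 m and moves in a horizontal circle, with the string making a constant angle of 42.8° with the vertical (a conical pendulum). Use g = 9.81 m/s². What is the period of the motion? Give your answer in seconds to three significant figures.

2.55 s

r = L sinθ = 1.502 m. From T sinθ = mω²r and T cosθ = mg: tanθ = ω²r/g, so ω² = g tanθ / r = g/(L cosθ).
ω = √(g/(L cosθ)) = √(9.81/(2.21 × 0.7337)) = √6.050 = 2.460 rad/s.
Period = 2π/ω = 2.555 s.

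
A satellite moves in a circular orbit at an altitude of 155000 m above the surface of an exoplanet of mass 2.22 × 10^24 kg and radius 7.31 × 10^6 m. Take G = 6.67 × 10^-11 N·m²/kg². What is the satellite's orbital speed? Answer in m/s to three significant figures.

Orbital radius r = R + h = 7.31 × 10^6 + 155000 = 7.465 × 10^6 m.
Gravity supplies the centripetal force: G M m / r² = m v² / r, so v = √(GM/r).
v = √(6.67 × 10^-11 × 2.22 × 10^24 / 7.465 × 10^6) = √(1.984 × 10^7) = 4454 m/s.

4450 m/s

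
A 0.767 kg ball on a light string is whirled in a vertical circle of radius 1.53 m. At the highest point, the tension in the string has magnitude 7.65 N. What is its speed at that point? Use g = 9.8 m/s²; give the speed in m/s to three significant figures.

5.50 m/s

At the top, T + mg = mv²/r, so v = √(r(T/m + g)) = √(1.53 × (7.65/0.767 + 9.8)) = √(1.53 × 19.77) = √30.25 = 5.500 m/s.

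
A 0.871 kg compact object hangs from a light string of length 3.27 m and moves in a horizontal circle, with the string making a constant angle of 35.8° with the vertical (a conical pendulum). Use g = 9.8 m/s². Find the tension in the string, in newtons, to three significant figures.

Vertically the bob has no acceleration, so T cosθ = mg.
T = mg/cosθ = 0.871 × 9.8 / cos 35.8° = 8.536/0.8111 = 10.52 N.

10.5 N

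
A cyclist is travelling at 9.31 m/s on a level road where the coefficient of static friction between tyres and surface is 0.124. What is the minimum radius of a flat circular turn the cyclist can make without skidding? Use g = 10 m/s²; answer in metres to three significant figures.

At the limit, μ_s m g = m v²/r, so r_min = v²/(μ_s g) = (9.31)²/(0.124 × 10.0) = 86.68/1.240 = 69.90 m.

69.9 m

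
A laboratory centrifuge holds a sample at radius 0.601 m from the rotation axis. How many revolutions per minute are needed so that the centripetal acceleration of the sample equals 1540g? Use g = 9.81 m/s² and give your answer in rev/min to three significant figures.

1510 rev/min

Require ω²r = 1540g, so ω = √(1540 × 9.81/0.601) = 158.5 rad/s.
In rev/min: ω × 60/(2π) = 158.5 × 60/(2π) = 1514 rev/min.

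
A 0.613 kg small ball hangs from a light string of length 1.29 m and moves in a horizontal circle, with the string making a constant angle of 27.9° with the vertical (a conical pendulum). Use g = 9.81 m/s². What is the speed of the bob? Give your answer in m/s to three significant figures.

The radius of the circle is r = L sinθ = 1.29 × sin 27.9° = 0.6036 m.
Horizontally T sinθ = mv²/r and vertically T cosθ = mg, so tanθ = v²/(rg).
v = √(r g tanθ) = √(0.6036 × 9.81 × 0.5295) = √3.135 = 1.771 m/s.

1.77 m/s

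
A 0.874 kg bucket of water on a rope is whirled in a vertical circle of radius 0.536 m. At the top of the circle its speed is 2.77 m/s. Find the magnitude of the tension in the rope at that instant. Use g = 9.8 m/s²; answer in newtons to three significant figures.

At the top, both T and the weight mg point inward (toward the centre), so T + mg = mv²/r.
T = m(v²/r − g) = 0.874 × ((2.77)²/0.536 − 9.8) = 0.874 × (14.32 − 9.8) = 0.874 × 4.515 = 3.946 N.

3.95 N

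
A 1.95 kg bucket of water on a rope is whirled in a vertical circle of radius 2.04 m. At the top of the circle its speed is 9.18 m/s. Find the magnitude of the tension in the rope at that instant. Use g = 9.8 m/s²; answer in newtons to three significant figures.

61.4 N

At the top, both T and the weight mg point inward (toward the centre), so T + mg = mv²/r.
T = m(v²/r − g) = 1.95 × ((9.18)²/2.04 − 9.8) = 1.95 × (41.31 − 9.8) = 1.95 × 31.51 = 61.44 N.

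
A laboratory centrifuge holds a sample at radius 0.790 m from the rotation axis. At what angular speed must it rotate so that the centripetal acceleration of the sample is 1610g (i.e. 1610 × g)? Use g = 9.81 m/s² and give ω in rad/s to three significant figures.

141 rad/s

Centripetal acceleration a_c = ω²r. Setting ω²r = 1610g:
ω = √(1610g / r) = √(1610 × 9.81 / 0.790) = √19990 = 141.4 rad/s.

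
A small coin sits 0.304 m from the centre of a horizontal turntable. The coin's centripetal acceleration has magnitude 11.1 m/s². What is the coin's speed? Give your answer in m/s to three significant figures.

1.84 m/s

a_c = v²/r ⇒ v = √(a_c · r) = √(11.1 × 0.304) = √3.374 = 1.837 m/s.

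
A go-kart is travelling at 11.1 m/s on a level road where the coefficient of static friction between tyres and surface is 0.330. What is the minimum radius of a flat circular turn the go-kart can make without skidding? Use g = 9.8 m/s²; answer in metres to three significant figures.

38.1 m

At the limit, μ_s m g = m v²/r, so r_min = v²/(μ_s g) = (11.1)²/(0.330 × 9.8) = 123.2/3.234 = 38.10 m.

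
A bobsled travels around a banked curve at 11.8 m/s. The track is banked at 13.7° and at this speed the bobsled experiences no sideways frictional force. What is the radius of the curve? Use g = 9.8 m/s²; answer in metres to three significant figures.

Frictionless banking: tanθ = v²/(rg), so r = v²/(g tanθ).
r = (11.8)²/(9.8 × tan 13.7°) = 139.2/(9.8 × 0.2438) = 139.2/2.389 = 58.28 m.

58.3 m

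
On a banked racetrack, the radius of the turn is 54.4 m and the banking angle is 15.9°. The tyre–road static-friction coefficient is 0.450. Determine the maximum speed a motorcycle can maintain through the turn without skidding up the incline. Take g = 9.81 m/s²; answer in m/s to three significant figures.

At the maximum speed, friction acts down the slope at its limiting value f = μN. Radially (horizontal, toward centre): N sinθ + μN cosθ = mv²/r. Vertically: N cosθ − μN sinθ = mg.
Dividing: v² = r g (sinθ + μcosθ)/(cosθ − μsinθ).
sinθ + μcosθ = 0.2740 + 0.450×0.9617 = 0.7067; cosθ − μsinθ = 0.9617 − 0.450×0.2740 = 0.8385.
v² = 54.4 × 9.81 × 0.7067/0.8385 = 449.8 m²/s², so v = 21.21 m/s.

21.2 m/s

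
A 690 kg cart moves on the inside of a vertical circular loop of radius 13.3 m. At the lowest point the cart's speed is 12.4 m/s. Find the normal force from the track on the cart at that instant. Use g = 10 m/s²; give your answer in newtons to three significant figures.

14900 N

At the lowest point, N points up (toward the centre) and the weight mg points down (away from the centre), so the net inward force is N − mg = mv²/r.
N = m(v²/r + g) = 690 × ((12.4)²/13.3 + 10.0) = 690 × (11.56 + 10.0) = 690 × 21.56 = 14880 N.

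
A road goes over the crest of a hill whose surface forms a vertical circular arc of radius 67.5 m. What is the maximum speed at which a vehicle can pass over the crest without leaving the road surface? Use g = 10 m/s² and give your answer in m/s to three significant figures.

26.0 m/s

At the crest the centre of the circle is below the vehicle, so the net downward (centripetal) force is mg − N = mv²/r.
The vehicle leaves the road when N → 0, giving v_max = √(g r) = √(10.0 × 67.5) = 25.98 m/s.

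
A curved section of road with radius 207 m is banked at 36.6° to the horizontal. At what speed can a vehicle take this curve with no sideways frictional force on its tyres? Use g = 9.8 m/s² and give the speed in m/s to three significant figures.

On a frictionless banked curve, N sinθ = mv²/r and N cosθ = mg, so tanθ = v²/(rg).
v = √(r g tanθ) = √(207 × 9.8 × tan 36.6°) = √(207 × 9.8 × 0.7427) = √1507 = 38.81 m/s.

38.8 m/s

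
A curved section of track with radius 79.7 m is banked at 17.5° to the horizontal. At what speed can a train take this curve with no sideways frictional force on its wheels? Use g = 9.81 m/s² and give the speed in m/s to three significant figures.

15.7 m/s

On a frictionless banked curve, N sinθ = mv²/r and N cosθ = mg, so tanθ = v²/(rg).
v = √(r g tanθ) = √(79.7 × 9.81 × tan 17.5°) = √(79.7 × 9.81 × 0.3153) = √246.5 = 15.70 m/s.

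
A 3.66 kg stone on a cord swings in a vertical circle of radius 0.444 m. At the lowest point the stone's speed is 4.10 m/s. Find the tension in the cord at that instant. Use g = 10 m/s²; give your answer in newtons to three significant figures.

At the lowest point, T points up (toward the centre) and the weight mg points down (away from the centre), so the net inward force is T − mg = mv²/r.
T = m(v²/r + g) = 3.66 × ((4.10)²/0.444 + 10.0) = 3.66 × (37.86 + 10.0) = 3.66 × 47.86 = 175.2 N.

175 N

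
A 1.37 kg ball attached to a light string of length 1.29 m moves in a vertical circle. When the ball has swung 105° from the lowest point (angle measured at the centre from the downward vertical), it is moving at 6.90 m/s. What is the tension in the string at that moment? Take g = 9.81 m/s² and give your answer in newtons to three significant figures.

47.1 N

Take the radial direction toward the centre of the circle as positive. The component of the weight along the string toward the centre is −mg cos φ (φ measured from the bottom), so Newton's second law along the string gives T − mg cos φ = m v²/r.
cos 105° = -0.2588, so T = m(v²/r + g cos φ) = 1.37 × ((6.90)²/1.29 + 9.81 × -0.2588) = 1.37 × (36.91 + (-2.539)) = 1.37 × 34.37 = 47.08 N.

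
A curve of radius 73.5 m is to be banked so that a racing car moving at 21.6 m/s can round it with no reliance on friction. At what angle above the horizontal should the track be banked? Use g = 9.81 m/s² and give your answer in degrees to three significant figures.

For a frictionless banked turn: horizontally N sinθ = mv²/r and vertically N cosθ = mg.
Dividing: tanθ = v²/(r g) = (21.6)²/(73.5 × 9.81) = 466.6/721.0 = 0.6471.
θ = arctan(0.6471) = 32.91°.

32.9°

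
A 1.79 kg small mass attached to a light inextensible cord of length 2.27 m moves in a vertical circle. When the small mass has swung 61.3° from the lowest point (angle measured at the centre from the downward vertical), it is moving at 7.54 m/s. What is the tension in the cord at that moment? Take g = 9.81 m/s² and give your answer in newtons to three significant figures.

Take the radial direction toward the centre of the circle as positive. The component of the weight along the string toward the centre is −mg cos φ (φ measured from the bottom), so Newton's second law along the string gives T − mg cos φ = m v²/r.
cos 61.3° = 0.4802, so T = m(v²/r + g cos φ) = 1.79 × ((7.54)²/2.27 + 9.81 × 0.4802) = 1.79 × (25.04 + (4.711)) = 1.79 × 29.76 = 53.26 N.

53.3 N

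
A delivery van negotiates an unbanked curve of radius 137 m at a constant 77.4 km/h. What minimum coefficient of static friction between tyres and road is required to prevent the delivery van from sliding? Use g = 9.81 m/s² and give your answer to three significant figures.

0.344

v = 77.4/3.6 = 21.50 m/s.
Friction provides the centripetal force: μ_s m g = m v²/r, so μ_s = v²/(g r) = (21.50)²/(9.81 × 137) = 462.2/1344 = 0.3439.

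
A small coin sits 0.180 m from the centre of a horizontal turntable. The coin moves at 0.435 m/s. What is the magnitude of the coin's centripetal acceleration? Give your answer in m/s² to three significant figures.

1.05 m/s²

a_c = v²/r = (0.4350)²/0.180 = 0.1892/0.180 = 1.051 m/s².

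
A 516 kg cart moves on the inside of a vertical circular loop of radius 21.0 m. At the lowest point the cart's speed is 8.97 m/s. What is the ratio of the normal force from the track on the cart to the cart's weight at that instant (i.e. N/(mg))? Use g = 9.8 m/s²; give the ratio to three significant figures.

At the bottom, N − mg = mv²/r, so N = m(v²/r + g) and N/(mg) = v²/(rg) + 1 = (8.97)²/(21.0 × 9.8) + 1 = 0.3910 + 1 = 1.391.

1.39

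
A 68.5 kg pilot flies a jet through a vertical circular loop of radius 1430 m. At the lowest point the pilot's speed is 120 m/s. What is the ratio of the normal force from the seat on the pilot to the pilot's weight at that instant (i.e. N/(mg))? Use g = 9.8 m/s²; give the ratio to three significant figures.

2.03

At the bottom, N − mg = mv²/r, so N = m(v²/r + g) and N/(mg) = v²/(rg) + 1 = (120)²/(1430 × 9.8) + 1 = 1.028 + 1 = 2.028.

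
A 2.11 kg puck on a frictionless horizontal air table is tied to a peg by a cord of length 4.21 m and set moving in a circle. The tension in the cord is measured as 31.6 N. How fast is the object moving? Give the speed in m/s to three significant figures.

7.94 m/s

T = m v²/r ⇒ v = √(T r / m) = √(31.6 × 4.21 / 2.11) = √63.05 = 7.940 m/s.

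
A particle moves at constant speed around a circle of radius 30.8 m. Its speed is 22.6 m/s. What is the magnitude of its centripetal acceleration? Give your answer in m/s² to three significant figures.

a_c = v²/r = (22.60)²/30.8 = 510.8/30.8 = 16.58 m/s².

16.6 m/s²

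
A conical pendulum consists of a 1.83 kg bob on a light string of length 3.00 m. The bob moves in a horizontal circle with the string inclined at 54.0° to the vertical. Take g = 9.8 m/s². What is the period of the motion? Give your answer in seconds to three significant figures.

2.67 s

r = L sinθ = 2.427 m. From T sinθ = mω²r and T cosθ = mg: tanθ = ω²r/g, so ω² = g tanθ / r = g/(L cosθ).
ω = √(g/(L cosθ)) = √(9.8/(3.00 × 0.5878)) = √5.558 = 2.357 rad/s.
Period = 2π/ω = 2.665 s.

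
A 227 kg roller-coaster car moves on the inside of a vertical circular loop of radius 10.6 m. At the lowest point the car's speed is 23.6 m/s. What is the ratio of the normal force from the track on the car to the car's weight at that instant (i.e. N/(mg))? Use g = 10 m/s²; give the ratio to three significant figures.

At the bottom, N − mg = mv²/r, so N = m(v²/r + g) and N/(mg) = v²/(rg) + 1 = (23.6)²/(10.6 × 10.0) + 1 = 5.254 + 1 = 6.254.

6.25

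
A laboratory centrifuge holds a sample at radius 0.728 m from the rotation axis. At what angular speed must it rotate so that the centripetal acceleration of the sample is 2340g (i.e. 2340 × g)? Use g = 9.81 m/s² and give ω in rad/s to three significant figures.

Centripetal acceleration a_c = ω²r. Setting ω²r = 2340g:
ω = √(2340g / r) = √(2340 × 9.81 / 0.728) = √31530 = 177.6 rad/s.

178 rad/s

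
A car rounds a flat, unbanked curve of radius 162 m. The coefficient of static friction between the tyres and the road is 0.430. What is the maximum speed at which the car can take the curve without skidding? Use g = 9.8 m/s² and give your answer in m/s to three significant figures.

The only inward force on a level bend is static friction, so at the limit f_s = μ_s N = μ_s m g = m v²/r.
Mass cancels: v_max = √(μ_s g r) = √(0.430 × 9.8 × 162) = √682.7 = 26.13 m/s.

26.1 m/s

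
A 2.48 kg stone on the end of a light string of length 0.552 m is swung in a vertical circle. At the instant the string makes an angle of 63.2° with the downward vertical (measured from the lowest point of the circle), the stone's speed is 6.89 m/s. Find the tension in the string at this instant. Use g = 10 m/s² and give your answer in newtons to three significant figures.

224 N

Take the radial direction toward the centre of the circle as positive. The component of the weight along the string toward the centre is −mg cos φ (φ measured from the bottom), so Newton's second law along the string gives T − mg cos φ = m v²/r.
cos 63.2° = 0.4509, so T = m(v²/r + g cos φ) = 2.48 × ((6.89)²/0.552 + 10.0 × 0.4509) = 2.48 × (86.00 + (4.509)) = 2.48 × 90.51 = 224.5 N.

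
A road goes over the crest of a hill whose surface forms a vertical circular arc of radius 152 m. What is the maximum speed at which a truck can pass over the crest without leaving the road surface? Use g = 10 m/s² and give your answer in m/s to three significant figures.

At the crest the centre of the circle is below the truck, so the net downward (centripetal) force is mg − N = mv²/r.
The truck leaves the road when N → 0, giving v_max = √(g r) = √(10.0 × 152) = 38.99 m/s.

39.0 m/s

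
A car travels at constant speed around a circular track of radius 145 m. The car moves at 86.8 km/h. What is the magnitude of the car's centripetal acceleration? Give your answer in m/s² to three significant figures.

4.01 m/s²

v = 86.8 km/h = 86.8/3.6 = 24.11 m/s.
a_c = v²/r = (24.11)²/145 = 581.3/145 = 4.009 m/s².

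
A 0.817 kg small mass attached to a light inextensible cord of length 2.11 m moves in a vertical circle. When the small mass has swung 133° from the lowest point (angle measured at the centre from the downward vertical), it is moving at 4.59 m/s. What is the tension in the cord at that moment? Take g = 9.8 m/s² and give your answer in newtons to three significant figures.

Take the radial direction toward the centre of the circle as positive. The component of the weight along the string toward the centre is −mg cos φ (φ measured from the bottom), so Newton's second law along the string gives T − mg cos φ = m v²/r.
cos 133° = -0.6820, so T = m(v²/r + g cos φ) = 0.817 × ((4.59)²/2.11 + 9.8 × -0.6820) = 0.817 × (9.985 + (-6.684)) = 0.817 × 3.301 = 2.697 N.

2.70 N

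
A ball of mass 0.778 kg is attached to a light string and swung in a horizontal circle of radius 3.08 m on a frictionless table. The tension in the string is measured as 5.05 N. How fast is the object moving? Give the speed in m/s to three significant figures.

4.47 m/s

T = m v²/r ⇒ v = √(T r / m) = √(5.05 × 3.08 / 0.778) = √19.99 = 4.471 m/s.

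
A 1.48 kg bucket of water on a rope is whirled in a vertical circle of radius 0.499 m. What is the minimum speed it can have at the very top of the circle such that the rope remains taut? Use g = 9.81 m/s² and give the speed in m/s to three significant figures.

2.21 m/s

At the top, both weight mg and T point toward the centre: T + mg = mv²/r.
At minimum speed T → 0, so mg = mv_min²/r ⇒ v_min = √(g r) = √(9.81 × 0.499) = 2.213 m/s.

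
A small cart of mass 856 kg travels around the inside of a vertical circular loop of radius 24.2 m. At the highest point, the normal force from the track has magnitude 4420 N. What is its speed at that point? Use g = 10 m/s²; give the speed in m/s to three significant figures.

19.2 m/s

At the top, N + mg = mv²/r, so v = √(r(N/m + g)) = √(24.2 × (4420/856 + 10.0)) = √(24.2 × 15.16) = √367.0 = 19.16 m/s.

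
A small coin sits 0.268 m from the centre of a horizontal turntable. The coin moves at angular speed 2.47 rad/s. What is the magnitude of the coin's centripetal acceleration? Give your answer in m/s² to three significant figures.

1.64 m/s²

v = ωr = 2.47 × 0.268 = 0.6620 m/s.
a_c = v²/r = (0.6620)²/0.268 = 0.4382/0.268 = 1.635 m/s².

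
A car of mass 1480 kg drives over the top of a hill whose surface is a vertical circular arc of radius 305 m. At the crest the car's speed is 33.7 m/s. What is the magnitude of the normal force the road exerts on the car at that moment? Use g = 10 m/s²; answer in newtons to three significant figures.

At the crest the centripetal acceleration points downward (toward the centre of the arc), so mg − N = mv²/r.
N = m(g − v²/r) = 1480 × (10.0 − (33.7)²/305) = 1480 × (10.0 − 3.724) = 1480 × 6.276 = 9289 N.

9290 N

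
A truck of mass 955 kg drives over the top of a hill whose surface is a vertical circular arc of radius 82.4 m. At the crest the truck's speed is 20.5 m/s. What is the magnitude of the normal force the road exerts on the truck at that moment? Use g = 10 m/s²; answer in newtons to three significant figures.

4680 N

At the crest the centripetal acceleration points downward (toward the centre of the arc), so mg − N = mv²/r.
N = m(g − v²/r) = 955 × (10.0 − (20.5)²/82.4) = 955 × (10.0 − 5.100) = 955 × 4.900 = 4679 N.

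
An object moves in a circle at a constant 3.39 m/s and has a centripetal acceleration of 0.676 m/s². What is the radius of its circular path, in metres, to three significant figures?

17.0 m

a_c = v²/r ⇒ r = v²/a_c = (3.39)²/0.676 = 11.49/0.676 = 17.00 m.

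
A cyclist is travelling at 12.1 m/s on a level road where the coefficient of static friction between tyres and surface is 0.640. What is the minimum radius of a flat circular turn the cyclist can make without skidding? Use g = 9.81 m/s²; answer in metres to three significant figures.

23.3 m

At the limit, μ_s m g = m v²/r, so r_min = v²/(μ_s g) = (12.1)²/(0.640 × 9.81) = 146.4/6.278 = 23.32 m.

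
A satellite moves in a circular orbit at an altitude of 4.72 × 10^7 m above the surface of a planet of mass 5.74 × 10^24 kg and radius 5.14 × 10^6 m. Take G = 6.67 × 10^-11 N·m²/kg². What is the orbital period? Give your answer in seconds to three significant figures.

r = R + h = 5.14 × 10^6 + 4.72 × 10^7 = 5.234 × 10^7 m. Gravity provides the centripetal force: G M m / r² = m v² / r ⇒ v = √(GM/r) = 2705 m/s.
T = 2πr/v = 2π × 5.234 × 10^7 / 2705 = 121600 s.

122000 s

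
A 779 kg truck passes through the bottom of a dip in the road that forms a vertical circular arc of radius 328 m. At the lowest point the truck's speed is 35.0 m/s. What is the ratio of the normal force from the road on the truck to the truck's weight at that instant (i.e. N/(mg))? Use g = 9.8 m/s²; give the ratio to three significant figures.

At the bottom, N − mg = mv²/r, so N = m(v²/r + g) and N/(mg) = v²/(rg) + 1 = (35.0)²/(328 × 9.8) + 1 = 0.3811 + 1 = 1.381.

1.38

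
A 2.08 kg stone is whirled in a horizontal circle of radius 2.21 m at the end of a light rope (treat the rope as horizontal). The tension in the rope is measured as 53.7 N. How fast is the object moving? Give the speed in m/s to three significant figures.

T = m v²/r ⇒ v = √(T r / m) = √(53.7 × 2.21 / 2.08) = √57.06 = 7.554 m/s.

7.55 m/s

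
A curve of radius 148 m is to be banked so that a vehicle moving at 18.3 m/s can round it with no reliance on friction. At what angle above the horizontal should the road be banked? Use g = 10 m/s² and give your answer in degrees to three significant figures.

For a frictionless banked turn: horizontally N sinθ = mv²/r and vertically N cosθ = mg.
Dividing: tanθ = v²/(r g) = (18.3)²/(148 × 10.0) = 334.9/1480 = 0.2263.
θ = arctan(0.2263) = 12.75°.

12.8°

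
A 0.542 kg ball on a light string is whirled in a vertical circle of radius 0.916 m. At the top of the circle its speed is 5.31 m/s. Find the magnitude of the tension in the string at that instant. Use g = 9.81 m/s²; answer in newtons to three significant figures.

11.4 N

At the top, both T and the weight mg point inward (toward the centre), so T + mg = mv²/r.
T = m(v²/r − g) = 0.542 × ((5.31)²/0.916 − 9.81) = 0.542 × (30.78 − 9.81) = 0.542 × 20.97 = 11.37 N.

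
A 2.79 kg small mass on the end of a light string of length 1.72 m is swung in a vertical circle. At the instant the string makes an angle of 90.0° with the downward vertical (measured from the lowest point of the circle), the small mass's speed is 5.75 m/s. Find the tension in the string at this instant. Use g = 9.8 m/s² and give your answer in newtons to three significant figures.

Take the radial direction toward the centre of the circle as positive. The component of the weight along the string toward the centre is −mg cos φ (φ measured from the bottom), so Newton's second law along the string gives T − mg cos φ = m v²/r.
cos 90.0° = 6.123 × 10^-17, so T = m(v²/r + g cos φ) = 2.79 × ((5.75)²/1.72 + 9.8 × 6.123 × 10^-17) = 2.79 × (19.22 + (6.001 × 10^-16)) = 2.79 × 19.22 = 53.63 N.

53.6 N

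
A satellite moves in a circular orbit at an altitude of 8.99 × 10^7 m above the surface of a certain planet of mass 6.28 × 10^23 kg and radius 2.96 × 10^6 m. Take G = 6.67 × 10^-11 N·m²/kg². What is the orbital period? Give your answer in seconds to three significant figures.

r = R + h = 2.96 × 10^6 + 8.99 × 10^7 = 9.286 × 10^7 m. Gravity provides the centripetal force: G M m / r² = m v² / r ⇒ v = √(GM/r) = 671.6 m/s.
T = 2πr/v = 2π × 9.286 × 10^7 / 671.6 = 868700 s.

869000 s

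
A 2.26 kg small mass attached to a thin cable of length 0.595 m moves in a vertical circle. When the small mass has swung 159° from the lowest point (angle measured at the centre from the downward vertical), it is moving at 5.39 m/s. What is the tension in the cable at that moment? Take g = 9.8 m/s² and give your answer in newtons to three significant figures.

Take the radial direction toward the centre of the circle as positive. The component of the weight along the string toward the centre is −mg cos φ (φ measured from the bottom), so Newton's second law along the string gives T − mg cos φ = m v²/r.
cos 159° = -0.9336, so T = m(v²/r + g cos φ) = 2.26 × ((5.39)²/0.595 + 9.8 × -0.9336) = 2.26 × (48.83 + (-9.149)) = 2.26 × 39.68 = 89.67 N.

89.7 N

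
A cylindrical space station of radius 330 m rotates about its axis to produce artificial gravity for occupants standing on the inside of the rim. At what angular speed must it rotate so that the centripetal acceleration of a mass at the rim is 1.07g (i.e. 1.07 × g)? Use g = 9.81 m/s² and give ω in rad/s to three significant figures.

0.178 rad/s

Centripetal acceleration a_c = ω²r. Setting ω²r = 1.07g:
ω = √(1.07g / r) = √(1.07 × 9.81 / 330) = √0.03181 = 0.1783 rad/s.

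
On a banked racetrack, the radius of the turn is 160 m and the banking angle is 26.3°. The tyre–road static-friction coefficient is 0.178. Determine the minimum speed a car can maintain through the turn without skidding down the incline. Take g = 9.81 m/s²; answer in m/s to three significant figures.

21.4 m/s

At the minimum speed, friction acts up the slope at its limiting value f = μN. Radially (horizontal, toward centre): N sinθ − μN cosθ = mv²/r. Vertically: N cosθ + μN sinθ = mg.
Dividing: v² = r g (sinθ − μcosθ)/(cosθ + μsinθ).
sinθ − μcosθ = 0.4431 − 0.178×0.8965 = 0.2835; cosθ + μsinθ = 0.8965 + 0.178×0.4431 = 0.9754.
v² = 160 × 9.81 × 0.2835/0.9754 = 456.2 m²/s², so v = 21.36 m/s.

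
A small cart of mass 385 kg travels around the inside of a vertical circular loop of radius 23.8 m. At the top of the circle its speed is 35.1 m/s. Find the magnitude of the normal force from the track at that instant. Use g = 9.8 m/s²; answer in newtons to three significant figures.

At the top, both N and the weight mg point inward (toward the centre), so N + mg = mv²/r.
N = m(v²/r − g) = 385 × ((35.1)²/23.8 − 9.8) = 385 × (51.77 − 9.8) = 385 × 41.97 = 16160 N.

16200 N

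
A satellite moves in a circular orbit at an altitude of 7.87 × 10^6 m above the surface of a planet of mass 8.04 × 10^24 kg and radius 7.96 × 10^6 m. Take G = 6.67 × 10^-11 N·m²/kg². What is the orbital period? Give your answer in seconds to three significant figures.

r = R + h = 7.96 × 10^6 + 7.87 × 10^6 = 1.583 × 10^7 m. Gravity provides the centripetal force: G M m / r² = m v² / r ⇒ v = √(GM/r) = 5820 m/s.
T = 2πr/v = 2π × 1.583 × 10^7 / 5820 = 17090 s.

17100 s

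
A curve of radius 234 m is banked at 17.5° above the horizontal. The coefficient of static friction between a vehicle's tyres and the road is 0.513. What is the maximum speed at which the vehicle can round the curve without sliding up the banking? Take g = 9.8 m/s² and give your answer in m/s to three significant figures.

At the maximum speed, friction acts down the slope at its limiting value f = μN. Radially (horizontal, toward centre): N sinθ + μN cosθ = mv²/r. Vertically: N cosθ − μN sinθ = mg.
Dividing: v² = r g (sinθ + μcosθ)/(cosθ − μsinθ).
sinθ + μcosθ = 0.3007 + 0.513×0.9537 = 0.7900; cosθ − μsinθ = 0.9537 − 0.513×0.3007 = 0.7995.
v² = 234 × 9.8 × 0.7900/0.7995 = 2266 m²/s², so v = 47.60 m/s.

47.6 m/s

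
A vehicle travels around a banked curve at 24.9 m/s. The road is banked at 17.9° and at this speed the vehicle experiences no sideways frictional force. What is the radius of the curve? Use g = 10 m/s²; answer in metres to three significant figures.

192 m

Frictionless banking: tanθ = v²/(rg), so r = v²/(g tanθ).
r = (24.9)²/(10.0 × tan 17.9°) = 620.0/(10.0 × 0.3230) = 620.0/3.230 = 192.0 m.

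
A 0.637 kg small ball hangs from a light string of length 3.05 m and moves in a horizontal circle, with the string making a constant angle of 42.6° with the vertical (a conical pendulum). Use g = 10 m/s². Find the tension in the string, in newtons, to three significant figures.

Vertically the bob has no acceleration, so T cosθ = mg.
T = mg/cosθ = 0.637 × 10.0 / cos 42.6° = 6.370/0.7361 = 8.654 N.

8.65 N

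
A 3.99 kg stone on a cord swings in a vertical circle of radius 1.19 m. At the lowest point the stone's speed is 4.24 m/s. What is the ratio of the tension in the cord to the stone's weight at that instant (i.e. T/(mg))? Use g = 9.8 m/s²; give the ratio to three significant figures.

At the bottom, T − mg = mv²/r, so T = m(v²/r + g) and T/(mg) = v²/(rg) + 1 = (4.24)²/(1.19 × 9.8) + 1 = 1.542 + 1 = 2.542.

2.54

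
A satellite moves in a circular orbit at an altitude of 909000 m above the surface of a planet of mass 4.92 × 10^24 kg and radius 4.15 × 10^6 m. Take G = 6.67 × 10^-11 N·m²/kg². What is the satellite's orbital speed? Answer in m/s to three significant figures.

8050 m/s

Orbital radius r = R + h = 4.15 × 10^6 + 909000 = 5.059 × 10^6 m.
Gravity supplies the centripetal force: G M m / r² = m v² / r, so v = √(GM/r).
v = √(6.67 × 10^-11 × 4.92 × 10^24 / 5.059 × 10^6) = √(6.487 × 10^7) = 8054 m/s.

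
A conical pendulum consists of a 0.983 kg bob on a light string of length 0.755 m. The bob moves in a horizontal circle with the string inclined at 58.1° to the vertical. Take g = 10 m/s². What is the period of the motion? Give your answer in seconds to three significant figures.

1.26 s

r = L sinθ = 0.6410 m. From T sinθ = mω²r and T cosθ = mg: tanθ = ω²r/g, so ω² = g tanθ / r = g/(L cosθ).
ω = √(g/(L cosθ)) = √(10.0/(0.755 × 0.5284)) = √25.06 = 5.006 rad/s.
Period = 2π/ω = 1.255 s.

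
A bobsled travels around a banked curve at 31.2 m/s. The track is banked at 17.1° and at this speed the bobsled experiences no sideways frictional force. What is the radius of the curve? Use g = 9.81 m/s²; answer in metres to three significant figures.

323 m

Frictionless banking: tanθ = v²/(rg), so r = v²/(g tanθ).
r = (31.2)²/(9.81 × tan 17.1°) = 973.4/(9.81 × 0.3076) = 973.4/3.018 = 322.6 m.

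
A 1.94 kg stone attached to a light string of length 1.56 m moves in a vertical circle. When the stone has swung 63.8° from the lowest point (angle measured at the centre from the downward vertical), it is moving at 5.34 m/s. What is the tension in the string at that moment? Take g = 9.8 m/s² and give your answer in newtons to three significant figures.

Take the radial direction toward the centre of the circle as positive. The component of the weight along the string toward the centre is −mg cos φ (φ measured from the bottom), so Newton's second law along the string gives T − mg cos φ = m v²/r.
cos 63.8° = 0.4415, so T = m(v²/r + g cos φ) = 1.94 × ((5.34)²/1.56 + 9.8 × 0.4415) = 1.94 × (18.28 + (4.327)) = 1.94 × 22.61 = 43.86 N.

43.9 N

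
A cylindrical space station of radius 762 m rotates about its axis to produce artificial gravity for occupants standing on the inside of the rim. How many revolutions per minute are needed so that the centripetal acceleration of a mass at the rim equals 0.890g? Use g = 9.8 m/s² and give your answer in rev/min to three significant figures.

1.02 rev/min

Require ω²r = 0.890g, so ω = √(0.890 × 9.8/762) = 0.1070 rad/s.
In rev/min: ω × 60/(2π) = 0.1070 × 60/(2π) = 1.022 rev/min.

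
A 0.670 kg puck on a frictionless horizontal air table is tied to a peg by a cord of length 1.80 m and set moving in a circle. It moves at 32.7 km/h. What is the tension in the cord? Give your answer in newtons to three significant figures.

v = 32.7 km/h = 32.7/3.6 = 9.083 m/s.
The tension is the only horizontal force, so it supplies the full centripetal force: T = m v²/r = 0.670 × (9.083)²/1.80 = 0.670 × 82.51/1.80 = 30.71 N.

30.7 N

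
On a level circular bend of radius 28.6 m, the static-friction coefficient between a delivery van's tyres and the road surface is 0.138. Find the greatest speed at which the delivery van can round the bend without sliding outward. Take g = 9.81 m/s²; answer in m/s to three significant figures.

6.22 m/s

Friction provides the centripetal force on a flat curve. At maximum speed it is at its limiting value: μ_s m g = m v²/r.
Mass cancels: v_max = √(μ_s g r) = √(0.138 × 9.81 × 28.6) = √38.72 = 6.222 m/s.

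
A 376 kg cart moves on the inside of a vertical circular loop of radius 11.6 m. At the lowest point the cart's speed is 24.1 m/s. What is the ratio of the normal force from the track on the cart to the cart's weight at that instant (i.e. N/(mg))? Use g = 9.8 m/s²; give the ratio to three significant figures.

6.11

At the bottom, N − mg = mv²/r, so N = m(v²/r + g) and N/(mg) = v²/(rg) + 1 = (24.1)²/(11.6 × 9.8) + 1 = 5.109 + 1 = 6.109.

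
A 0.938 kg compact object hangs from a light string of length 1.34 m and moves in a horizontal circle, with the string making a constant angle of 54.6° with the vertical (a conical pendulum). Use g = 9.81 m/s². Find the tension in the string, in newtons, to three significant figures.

15.9 N

Vertically the bob has no acceleration, so T cosθ = mg.
T = mg/cosθ = 0.938 × 9.81 / cos 54.6° = 9.202/0.5793 = 15.88 N.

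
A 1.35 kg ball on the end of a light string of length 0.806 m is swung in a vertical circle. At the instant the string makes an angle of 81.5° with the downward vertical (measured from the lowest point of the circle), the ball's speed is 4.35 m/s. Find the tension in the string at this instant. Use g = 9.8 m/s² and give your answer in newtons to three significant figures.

33.6 N

Take the radial direction toward the centre of the circle as positive. The component of the weight along the string toward the centre is −mg cos φ (φ measured from the bottom), so Newton's second law along the string gives T − mg cos φ = m v²/r.
cos 81.5° = 0.1478, so T = m(v²/r + g cos φ) = 1.35 × ((4.35)²/0.806 + 9.8 × 0.1478) = 1.35 × (23.48 + (1.449)) = 1.35 × 24.93 = 33.65 N.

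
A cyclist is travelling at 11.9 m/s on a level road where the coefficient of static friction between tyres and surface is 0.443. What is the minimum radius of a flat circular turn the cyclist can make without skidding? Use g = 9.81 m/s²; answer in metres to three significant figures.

32.6 m

At the limit, μ_s m g = m v²/r, so r_min = v²/(μ_s g) = (11.9)²/(0.443 × 9.81) = 141.6/4.346 = 32.59 m.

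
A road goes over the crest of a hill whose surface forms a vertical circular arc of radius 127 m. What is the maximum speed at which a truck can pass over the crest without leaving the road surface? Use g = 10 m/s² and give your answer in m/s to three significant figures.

35.6 m/s

At the crest the centre of the circle is below the truck, so the net downward (centripetal) force is mg − N = mv²/r.
The truck leaves the road when N → 0, giving v_max = √(g r) = √(10.0 × 127) = 35.64 m/s.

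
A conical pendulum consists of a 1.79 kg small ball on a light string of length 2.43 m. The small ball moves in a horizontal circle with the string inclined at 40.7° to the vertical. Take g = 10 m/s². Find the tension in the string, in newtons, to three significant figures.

23.6 N

Vertically the bob has no acceleration, so T cosθ = mg.
T = mg/cosθ = 1.79 × 10.0 / cos 40.7° = 17.90/0.7581 = 23.61 N.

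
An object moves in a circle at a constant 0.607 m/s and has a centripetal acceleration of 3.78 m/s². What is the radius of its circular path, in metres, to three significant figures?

0.0975 m

a_c = v²/r ⇒ r = v²/a_c = (0.607)²/3.78 = 0.3684/3.78 = 0.09747 m.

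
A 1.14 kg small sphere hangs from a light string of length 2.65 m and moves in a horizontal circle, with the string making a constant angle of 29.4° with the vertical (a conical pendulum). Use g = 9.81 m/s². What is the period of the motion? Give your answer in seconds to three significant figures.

3.05 s

r = L sinθ = 1.301 m. From T sinθ = mω²r and T cosθ = mg: tanθ = ω²r/g, so ω² = g tanθ / r = g/(L cosθ).
ω = √(g/(L cosθ)) = √(9.81/(2.65 × 0.8712)) = √4.249 = 2.061 rad/s.
Period = 2π/ω = 3.048 s.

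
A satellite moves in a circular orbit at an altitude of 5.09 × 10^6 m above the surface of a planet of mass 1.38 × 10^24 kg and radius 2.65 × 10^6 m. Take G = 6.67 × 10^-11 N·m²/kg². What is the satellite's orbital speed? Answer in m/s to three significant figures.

3450 m/s

Orbital radius r = R + h = 2.65 × 10^6 + 5.09 × 10^6 = 7.740 × 10^6 m.
Gravity supplies the centripetal force: G M m / r² = m v² / r, so v = √(GM/r).
v = √(6.67 × 10^-11 × 1.38 × 10^24 / 7.740 × 10^6) = √(1.189 × 10^7) = 3449 m/s.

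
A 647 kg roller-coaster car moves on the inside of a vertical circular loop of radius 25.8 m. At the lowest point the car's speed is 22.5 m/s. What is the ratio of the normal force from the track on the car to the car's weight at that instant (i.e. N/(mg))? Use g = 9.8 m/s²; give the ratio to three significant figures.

At the bottom, N − mg = mv²/r, so N = m(v²/r + g) and N/(mg) = v²/(rg) + 1 = (22.5)²/(25.8 × 9.8) + 1 = 2.002 + 1 = 3.002.

3.00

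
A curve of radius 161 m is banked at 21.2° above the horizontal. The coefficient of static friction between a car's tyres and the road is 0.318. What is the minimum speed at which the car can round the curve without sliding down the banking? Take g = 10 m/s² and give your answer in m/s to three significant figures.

At the minimum speed, friction acts up the slope at its limiting value f = μN. Radially (horizontal, toward centre): N sinθ − μN cosθ = mv²/r. Vertically: N cosθ + μN sinθ = mg.
Dividing: v² = r g (sinθ − μcosθ)/(cosθ + μsinθ).
sinθ − μcosθ = 0.3616 − 0.318×0.9323 = 0.06515; cosθ + μsinθ = 0.9323 + 0.318×0.3616 = 1.047.
v² = 161 × 10.0 × 0.06515/1.047 = 100.1 m²/s², so v = 10.01 m/s.

10.0 m/s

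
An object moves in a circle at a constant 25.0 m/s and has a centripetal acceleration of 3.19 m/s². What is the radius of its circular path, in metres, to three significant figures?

196 m

a_c = v²/r ⇒ r = v²/a_c = (25.0)²/3.19 = 625.0/3.19 = 195.9 m.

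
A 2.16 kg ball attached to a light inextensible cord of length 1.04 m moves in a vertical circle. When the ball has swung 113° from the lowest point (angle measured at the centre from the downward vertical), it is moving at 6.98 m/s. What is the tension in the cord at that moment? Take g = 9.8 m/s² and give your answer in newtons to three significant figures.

Take the radial direction toward the centre of the circle as positive. The component of the weight along the string toward the centre is −mg cos φ (φ measured from the bottom), so Newton's second law along the string gives T − mg cos φ = m v²/r.
cos 113° = -0.3907, so T = m(v²/r + g cos φ) = 2.16 × ((6.98)²/1.04 + 9.8 × -0.3907) = 2.16 × (46.85 + (-3.829)) = 2.16 × 43.02 = 92.92 N.

92.9 N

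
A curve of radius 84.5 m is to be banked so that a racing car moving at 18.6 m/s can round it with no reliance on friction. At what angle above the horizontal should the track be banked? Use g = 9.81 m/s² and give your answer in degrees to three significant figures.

For a frictionless banked turn: horizontally N sinθ = mv²/r and vertically N cosθ = mg.
Dividing: tanθ = v²/(r g) = (18.6)²/(84.5 × 9.81) = 346.0/828.9 = 0.4173.
θ = arctan(0.4173) = 22.65°.

22.7°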